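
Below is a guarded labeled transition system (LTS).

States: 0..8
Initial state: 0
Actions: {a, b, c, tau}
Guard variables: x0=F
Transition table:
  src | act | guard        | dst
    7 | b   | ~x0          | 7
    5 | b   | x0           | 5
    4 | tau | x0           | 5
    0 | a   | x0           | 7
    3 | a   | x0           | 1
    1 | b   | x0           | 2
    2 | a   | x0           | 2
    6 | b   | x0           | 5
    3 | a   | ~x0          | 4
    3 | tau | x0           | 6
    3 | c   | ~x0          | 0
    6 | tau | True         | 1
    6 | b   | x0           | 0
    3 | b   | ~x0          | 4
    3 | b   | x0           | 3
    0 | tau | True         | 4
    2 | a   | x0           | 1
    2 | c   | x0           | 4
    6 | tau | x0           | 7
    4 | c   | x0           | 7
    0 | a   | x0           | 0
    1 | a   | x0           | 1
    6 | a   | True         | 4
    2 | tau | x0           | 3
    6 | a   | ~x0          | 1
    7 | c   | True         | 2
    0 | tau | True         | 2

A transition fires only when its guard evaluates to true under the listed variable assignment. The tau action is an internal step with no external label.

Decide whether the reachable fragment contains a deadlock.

Answer: DEADLOCK at state 2

Trace:
R = {0,2,4}
  0: tau→2  tau→4  [2 out]
  2: ∅  [no exit]
  4: ∅  [no exit]
trace reaching 2: tau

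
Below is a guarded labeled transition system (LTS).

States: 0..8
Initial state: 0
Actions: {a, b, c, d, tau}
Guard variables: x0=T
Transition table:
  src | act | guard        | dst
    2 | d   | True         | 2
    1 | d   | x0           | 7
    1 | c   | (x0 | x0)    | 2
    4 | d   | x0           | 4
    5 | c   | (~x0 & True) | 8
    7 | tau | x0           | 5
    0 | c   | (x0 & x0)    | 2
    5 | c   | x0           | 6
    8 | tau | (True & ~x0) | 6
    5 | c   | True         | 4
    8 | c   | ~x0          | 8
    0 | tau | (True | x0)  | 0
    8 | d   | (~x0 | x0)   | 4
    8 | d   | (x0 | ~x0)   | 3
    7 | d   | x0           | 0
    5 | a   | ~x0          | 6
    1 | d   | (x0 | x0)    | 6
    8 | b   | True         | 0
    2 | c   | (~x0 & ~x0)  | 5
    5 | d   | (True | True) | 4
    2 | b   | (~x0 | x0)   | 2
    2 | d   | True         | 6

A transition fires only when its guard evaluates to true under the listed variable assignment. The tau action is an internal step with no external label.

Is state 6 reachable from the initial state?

After dropping false guards: 17 live edges.
Layer 0: {0}
Layer 1: {2}  cumulative {0,2}
Layer 2: {6}  cumulative {0,2,6}
Reachable = {0,2,6}
Path to 6: c·d

Answer: REACHABLE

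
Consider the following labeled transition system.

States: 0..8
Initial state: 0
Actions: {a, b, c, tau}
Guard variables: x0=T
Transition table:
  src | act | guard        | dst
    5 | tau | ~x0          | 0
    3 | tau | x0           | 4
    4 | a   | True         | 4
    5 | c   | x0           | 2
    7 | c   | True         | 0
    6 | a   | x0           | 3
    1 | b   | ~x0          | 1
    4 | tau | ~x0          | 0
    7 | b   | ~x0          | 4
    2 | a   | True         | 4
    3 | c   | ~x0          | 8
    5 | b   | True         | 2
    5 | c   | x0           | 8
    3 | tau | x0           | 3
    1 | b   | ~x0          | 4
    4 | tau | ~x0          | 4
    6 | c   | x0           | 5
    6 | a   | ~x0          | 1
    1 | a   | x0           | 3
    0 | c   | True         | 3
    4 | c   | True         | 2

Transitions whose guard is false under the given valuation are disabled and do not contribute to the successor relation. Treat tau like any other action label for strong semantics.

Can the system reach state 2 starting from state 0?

Answer: REACHABLE

Trace:
After dropping false guards: 13 live edges.
L0 = {0}
L1 = {3}  total {0,3}
L2 = {4}  total {0,3,4}
L3 = {2}  total {0,2,3,4}
Reachable = {0,2,3,4}
witness 2: c·tau·c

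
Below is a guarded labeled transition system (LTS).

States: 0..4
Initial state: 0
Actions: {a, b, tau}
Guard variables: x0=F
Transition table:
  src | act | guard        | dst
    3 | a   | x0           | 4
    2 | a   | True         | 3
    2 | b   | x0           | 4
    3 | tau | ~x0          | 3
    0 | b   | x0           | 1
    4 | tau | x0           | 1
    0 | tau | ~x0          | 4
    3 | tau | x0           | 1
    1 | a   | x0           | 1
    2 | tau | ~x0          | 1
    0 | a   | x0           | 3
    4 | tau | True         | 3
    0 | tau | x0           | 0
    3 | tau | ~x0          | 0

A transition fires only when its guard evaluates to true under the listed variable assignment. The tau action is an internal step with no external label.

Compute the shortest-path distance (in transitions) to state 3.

Layered search for 3:
  Layer 0: {0}
  Layer 1: {4}
  Layer 2: {3}
first hit 3 at d=2 via tau·tau

Answer: 2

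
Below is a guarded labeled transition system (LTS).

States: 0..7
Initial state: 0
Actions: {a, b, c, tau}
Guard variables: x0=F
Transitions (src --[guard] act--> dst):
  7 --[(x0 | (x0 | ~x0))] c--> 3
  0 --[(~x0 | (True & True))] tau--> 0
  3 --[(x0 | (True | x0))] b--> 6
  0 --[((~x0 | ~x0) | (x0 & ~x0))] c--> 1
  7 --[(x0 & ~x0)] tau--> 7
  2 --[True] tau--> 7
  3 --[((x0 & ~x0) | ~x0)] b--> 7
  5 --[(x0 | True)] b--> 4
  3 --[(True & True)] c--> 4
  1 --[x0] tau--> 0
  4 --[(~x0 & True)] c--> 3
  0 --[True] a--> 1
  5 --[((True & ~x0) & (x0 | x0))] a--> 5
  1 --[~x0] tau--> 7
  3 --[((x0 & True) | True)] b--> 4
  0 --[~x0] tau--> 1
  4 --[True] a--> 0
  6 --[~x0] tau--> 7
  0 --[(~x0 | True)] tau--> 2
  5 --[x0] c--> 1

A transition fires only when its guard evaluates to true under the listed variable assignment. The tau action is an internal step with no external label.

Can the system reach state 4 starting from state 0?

Answer: REACHABLE

Working:
After dropping false guards: 16 live edges.
L0 = {0}
L1 = {1,2}  cumulative {0,1,2}
L2 = {7}  cumulative {0,1,2,7}
L3 = {3}  cumulative {0,1,2,3,7}
L4 = {4,6}  cumulative {0,1,2,3,4,6,7}
Reach set: {0,1,2,3,4,6,7}
Path to 4: tau·tau·c·b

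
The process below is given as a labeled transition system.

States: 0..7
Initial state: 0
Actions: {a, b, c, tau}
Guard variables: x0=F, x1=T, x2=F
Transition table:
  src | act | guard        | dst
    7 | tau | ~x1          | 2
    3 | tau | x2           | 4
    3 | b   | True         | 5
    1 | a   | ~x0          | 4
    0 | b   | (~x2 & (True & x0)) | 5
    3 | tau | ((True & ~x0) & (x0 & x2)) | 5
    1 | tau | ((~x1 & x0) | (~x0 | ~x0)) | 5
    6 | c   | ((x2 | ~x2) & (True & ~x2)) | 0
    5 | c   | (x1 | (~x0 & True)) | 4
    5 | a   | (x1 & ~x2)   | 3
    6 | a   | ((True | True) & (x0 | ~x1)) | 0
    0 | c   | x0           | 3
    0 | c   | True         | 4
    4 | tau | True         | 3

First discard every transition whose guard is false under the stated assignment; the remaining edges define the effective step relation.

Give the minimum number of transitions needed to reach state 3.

Answer: 2

Analysis:
Breadth-first toward 3:
  depth 0: {0}
  depth 1: {4}
  depth 2: {3}
3 enters at depth 2; path c·tau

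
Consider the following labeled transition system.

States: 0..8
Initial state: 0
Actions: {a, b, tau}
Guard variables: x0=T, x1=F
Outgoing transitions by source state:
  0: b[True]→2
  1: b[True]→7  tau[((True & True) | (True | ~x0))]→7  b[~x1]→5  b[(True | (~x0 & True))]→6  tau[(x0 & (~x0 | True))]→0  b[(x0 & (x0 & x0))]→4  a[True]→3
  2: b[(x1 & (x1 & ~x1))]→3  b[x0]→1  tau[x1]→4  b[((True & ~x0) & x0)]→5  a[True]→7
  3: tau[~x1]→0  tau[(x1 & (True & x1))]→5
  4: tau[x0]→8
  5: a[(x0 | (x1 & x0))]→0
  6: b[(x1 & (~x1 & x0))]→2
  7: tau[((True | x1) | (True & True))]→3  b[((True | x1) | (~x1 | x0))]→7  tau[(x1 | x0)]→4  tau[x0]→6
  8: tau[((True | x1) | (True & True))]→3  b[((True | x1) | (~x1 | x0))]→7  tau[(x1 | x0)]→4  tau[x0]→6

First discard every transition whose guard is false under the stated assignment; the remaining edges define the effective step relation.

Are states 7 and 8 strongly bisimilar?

Answer: BISIMILAR

Working:
Compute ~ classes (split until stable):
  π0 = {{0,1,2,3,4,5,6,7,8}}
  π1 = {{0},{1},{2},{3,4},{5},{6},{7,8}}
  π2 = {{0},{1},{2},{3},{4},{5},{6},{7,8}}
stable after 3 split(s): 8 block(s)
7∈{7,8}, 8∈{7,8}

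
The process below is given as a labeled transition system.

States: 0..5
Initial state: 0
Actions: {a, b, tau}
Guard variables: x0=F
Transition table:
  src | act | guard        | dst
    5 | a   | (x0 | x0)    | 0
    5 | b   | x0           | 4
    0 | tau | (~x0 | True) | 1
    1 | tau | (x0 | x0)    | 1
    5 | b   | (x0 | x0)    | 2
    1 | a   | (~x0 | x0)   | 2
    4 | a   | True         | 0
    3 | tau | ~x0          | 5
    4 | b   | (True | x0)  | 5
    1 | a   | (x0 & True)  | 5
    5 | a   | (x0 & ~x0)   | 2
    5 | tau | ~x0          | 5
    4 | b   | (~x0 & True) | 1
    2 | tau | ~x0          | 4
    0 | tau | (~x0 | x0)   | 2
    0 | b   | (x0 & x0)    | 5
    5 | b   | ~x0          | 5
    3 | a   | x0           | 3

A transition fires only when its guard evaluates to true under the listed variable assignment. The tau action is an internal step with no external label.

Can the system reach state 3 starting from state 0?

Answer: UNREACHABLE

Trace:
Guard filter leaves 10 enabled edge(s).
Layer 0: {0}
Layer 1: {1,2}  now seen {0,1,2}
Layer 2: {4}  now seen {0,1,2,4}
Layer 3: {5}  now seen {0,1,2,4,5}
Reachable = {0,1,2,4,5}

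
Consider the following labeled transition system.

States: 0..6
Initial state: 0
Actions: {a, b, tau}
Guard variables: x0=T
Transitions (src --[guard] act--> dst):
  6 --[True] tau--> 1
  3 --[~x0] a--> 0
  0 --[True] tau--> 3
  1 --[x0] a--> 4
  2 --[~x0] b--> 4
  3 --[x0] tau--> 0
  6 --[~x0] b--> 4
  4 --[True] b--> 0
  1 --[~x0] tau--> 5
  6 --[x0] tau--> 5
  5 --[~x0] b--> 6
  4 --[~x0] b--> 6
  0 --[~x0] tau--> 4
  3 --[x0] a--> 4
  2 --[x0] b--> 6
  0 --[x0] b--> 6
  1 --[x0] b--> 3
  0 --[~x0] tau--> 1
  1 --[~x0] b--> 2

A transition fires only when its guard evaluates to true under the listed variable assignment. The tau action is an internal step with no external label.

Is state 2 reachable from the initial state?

Answer: UNREACHABLE

Working:
After dropping false guards: 10 live edges.
depth 0: {0}
depth 1: {3,6}  cumulative {0,3,6}
depth 2: {1,4,5}  cumulative {0,1,3,4,5,6}
Reachable = {0,1,3,4,5,6}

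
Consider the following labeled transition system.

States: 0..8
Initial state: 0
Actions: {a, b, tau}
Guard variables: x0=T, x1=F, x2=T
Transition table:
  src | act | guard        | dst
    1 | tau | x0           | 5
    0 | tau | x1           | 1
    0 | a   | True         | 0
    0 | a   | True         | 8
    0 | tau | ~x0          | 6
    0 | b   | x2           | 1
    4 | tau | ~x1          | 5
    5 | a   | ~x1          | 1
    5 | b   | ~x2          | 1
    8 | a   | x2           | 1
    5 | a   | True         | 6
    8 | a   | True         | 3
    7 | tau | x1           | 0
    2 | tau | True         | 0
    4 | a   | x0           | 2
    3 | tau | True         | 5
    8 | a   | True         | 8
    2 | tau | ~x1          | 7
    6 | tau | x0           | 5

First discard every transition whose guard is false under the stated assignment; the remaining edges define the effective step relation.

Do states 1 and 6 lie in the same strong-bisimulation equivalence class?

Refine partition for ~:
  P[0] = {{0,1,2,3,4,5,6,7,8}}
  P[1] = {{0},{1,2,3,6},{4},{5,8},{7}}
  P[2] = {{0},{1,3,6},{2},{4},{5},{7},{8}}
Fixed point at round 3; 7 class(es).
1∈{1,3,6}, 6∈{1,3,6}

Answer: BISIMILAR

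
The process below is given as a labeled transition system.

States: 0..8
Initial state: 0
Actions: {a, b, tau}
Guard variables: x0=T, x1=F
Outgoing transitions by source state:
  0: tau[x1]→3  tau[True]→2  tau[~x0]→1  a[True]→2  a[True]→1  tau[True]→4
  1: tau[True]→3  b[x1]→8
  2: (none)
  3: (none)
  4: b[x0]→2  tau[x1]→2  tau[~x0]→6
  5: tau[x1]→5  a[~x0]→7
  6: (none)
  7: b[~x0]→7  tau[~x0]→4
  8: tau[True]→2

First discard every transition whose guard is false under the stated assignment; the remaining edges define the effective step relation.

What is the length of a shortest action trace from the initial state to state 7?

BFS to 7:
  Layer 0: {0}
  Layer 1: {1,2,4}
  Layer 2: {3}
7 never appears.

Answer: UNREACHABLE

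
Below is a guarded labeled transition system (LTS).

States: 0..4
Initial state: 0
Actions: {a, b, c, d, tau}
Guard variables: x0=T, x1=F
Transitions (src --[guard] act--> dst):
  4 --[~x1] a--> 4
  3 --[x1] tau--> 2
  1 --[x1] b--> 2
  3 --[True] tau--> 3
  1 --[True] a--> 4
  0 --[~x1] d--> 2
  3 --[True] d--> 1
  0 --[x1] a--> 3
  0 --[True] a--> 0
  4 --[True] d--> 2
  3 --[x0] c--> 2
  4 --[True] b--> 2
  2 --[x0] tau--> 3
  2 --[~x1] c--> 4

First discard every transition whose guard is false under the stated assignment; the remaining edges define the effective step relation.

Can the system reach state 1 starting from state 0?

Answer: REACHABLE

Working:
Guard filter leaves 11 enabled edge(s).
depth 0: {0}
depth 1: {2}  now seen {0,2}
depth 2: {3,4}  now seen {0,2,3,4}
depth 3: {1}  now seen {0,1,2,3,4}
R = {0,1,2,3,4}
trace reaching 1: d·tau·d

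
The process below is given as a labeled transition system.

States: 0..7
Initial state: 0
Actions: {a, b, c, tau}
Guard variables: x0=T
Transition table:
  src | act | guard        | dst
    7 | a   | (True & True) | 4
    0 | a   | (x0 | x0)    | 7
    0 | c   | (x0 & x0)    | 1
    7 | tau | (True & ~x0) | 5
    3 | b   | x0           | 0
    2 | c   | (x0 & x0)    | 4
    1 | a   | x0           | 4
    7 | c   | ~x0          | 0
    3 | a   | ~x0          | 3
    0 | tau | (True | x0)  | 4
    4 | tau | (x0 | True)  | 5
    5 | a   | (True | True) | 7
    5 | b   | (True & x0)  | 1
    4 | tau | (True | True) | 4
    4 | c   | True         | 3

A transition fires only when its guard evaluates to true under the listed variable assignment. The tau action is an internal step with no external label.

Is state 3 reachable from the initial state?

Answer: REACHABLE

Analysis:
Guard filter leaves 12 enabled edge(s).
depth 0: {0}
depth 1: {1,4,7}  cumulative {0,1,4,7}
depth 2: {3,5}  cumulative {0,1,3,4,5,7}
R = {0,1,3,4,5,7}
Path to 3: tau·c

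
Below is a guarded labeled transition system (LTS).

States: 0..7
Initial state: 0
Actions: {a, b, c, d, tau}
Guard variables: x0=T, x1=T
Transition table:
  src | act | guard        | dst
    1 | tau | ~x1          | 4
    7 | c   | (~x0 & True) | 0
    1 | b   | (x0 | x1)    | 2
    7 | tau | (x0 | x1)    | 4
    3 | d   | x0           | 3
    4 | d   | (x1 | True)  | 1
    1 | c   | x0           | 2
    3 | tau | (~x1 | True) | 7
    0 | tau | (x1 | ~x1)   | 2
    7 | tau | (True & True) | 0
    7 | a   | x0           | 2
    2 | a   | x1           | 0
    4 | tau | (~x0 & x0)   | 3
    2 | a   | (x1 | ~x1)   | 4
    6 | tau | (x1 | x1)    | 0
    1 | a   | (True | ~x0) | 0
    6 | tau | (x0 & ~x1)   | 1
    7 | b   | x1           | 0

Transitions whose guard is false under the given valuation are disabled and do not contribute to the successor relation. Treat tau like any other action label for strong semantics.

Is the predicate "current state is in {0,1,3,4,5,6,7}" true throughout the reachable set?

Inv-set: {0,1,3,4,5,6,7}
R = {0,1,2,4}
  0: safe
  1: safe
  2: VIOLATES
  4: safe
witness against invariant: tau → 2

Answer: INVARIANT VIOLATED at state 2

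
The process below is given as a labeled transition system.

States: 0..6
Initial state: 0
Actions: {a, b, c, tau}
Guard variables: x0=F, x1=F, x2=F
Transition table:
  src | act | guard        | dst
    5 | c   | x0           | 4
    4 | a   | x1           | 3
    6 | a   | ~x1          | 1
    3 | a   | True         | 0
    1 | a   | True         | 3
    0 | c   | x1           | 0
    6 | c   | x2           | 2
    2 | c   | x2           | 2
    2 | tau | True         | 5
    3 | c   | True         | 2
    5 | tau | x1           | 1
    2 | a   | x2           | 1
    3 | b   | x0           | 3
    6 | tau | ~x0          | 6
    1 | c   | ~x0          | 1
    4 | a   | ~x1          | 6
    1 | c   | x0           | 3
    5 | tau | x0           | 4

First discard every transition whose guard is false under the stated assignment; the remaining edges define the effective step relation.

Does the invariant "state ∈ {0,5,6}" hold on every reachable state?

Allowed set {0,5,6}
Reach set: {0}
  0: safe

Answer: INVARIANT HOLDS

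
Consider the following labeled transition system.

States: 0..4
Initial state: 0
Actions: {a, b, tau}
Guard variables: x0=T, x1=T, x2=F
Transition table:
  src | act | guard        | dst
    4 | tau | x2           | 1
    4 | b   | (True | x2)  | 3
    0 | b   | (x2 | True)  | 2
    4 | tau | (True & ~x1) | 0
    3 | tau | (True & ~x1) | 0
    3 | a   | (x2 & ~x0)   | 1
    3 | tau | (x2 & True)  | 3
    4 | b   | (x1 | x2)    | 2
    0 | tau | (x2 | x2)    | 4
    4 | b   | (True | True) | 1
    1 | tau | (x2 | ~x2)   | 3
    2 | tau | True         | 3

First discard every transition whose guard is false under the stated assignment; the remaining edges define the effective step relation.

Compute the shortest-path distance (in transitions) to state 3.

Breadth-first toward 3:
  Layer 0: {0}
  Layer 1: {2}
  Layer 2: {3}
3 enters at depth 2; path b·tau

Answer: 2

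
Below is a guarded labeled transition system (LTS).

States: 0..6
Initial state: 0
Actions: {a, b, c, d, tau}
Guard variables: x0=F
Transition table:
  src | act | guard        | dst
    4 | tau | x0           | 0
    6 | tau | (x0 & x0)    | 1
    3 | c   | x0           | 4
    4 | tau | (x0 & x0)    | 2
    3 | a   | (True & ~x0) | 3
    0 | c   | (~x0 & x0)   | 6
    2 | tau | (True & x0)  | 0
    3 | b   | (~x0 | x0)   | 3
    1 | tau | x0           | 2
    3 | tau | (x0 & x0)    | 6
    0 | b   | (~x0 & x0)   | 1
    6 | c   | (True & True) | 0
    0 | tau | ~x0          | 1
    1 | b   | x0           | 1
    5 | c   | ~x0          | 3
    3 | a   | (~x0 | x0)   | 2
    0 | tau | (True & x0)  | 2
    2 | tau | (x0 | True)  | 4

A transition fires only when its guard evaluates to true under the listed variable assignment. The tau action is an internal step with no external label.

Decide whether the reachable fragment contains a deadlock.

R = {0,1}
  0: tau→1  [1 exit(s)]
  1: ∅  [no exit]
witness 1: tau

Answer: DEADLOCK at state 1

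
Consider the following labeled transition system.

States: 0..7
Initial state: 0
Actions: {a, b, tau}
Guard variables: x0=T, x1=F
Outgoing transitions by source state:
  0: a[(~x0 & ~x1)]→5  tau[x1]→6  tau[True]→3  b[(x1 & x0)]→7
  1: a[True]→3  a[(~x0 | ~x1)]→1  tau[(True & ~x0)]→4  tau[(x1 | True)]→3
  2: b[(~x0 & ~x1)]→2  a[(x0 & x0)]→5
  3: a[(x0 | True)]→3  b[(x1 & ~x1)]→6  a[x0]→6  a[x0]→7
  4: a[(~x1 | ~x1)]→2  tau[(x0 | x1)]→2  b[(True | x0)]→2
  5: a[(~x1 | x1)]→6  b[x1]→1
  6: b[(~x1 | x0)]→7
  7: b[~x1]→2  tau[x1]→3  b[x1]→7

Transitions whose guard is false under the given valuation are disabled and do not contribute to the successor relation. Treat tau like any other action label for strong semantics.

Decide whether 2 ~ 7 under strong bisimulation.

Bisimulation quotient by refinement:
  P[0] = {{0,1,2,3,4,5,6,7}}
  P[1] = {{0},{1},{2,3,5},{4},{6,7}}
  P[2] = {{0},{1},{2},{3},{4},{5},{6},{7}}
Fixed point at round 3; 8 class(es).
[2]={2}  [7]={7}

Answer: NOT BISIMILAR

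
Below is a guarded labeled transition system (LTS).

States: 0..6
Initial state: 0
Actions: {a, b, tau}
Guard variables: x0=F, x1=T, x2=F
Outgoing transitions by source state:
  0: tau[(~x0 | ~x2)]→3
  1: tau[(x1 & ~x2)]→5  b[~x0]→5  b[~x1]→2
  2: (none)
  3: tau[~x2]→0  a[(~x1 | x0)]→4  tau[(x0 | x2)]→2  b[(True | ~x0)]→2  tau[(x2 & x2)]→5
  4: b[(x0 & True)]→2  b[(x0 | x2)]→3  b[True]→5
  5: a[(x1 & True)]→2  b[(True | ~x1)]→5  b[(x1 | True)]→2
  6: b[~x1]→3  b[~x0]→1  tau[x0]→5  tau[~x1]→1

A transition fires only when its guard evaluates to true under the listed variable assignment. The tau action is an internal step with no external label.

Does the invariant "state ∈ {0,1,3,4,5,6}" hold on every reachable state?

Safe = {0,1,3,4,5,6}
Reach set: {0,2,3}
  0: safe
  2: outside
  3: safe
counterexample path to 2: tau·b

Answer: INVARIANT VIOLATED at state 2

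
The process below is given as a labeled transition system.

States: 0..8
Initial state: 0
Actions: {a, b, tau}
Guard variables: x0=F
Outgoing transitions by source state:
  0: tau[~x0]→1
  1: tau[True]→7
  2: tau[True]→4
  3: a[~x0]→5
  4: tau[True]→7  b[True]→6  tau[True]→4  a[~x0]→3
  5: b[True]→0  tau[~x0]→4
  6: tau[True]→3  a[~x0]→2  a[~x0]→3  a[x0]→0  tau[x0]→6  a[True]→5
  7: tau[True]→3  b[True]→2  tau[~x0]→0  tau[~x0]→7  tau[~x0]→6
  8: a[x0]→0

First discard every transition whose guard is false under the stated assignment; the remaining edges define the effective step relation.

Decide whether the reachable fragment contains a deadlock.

Answer: DEADLOCK-FREE

Working:
R = {0,1,2,3,4,5,6,7}
  0: tau→1  [deg 1]
  1: tau→7  [deg 1]
  2: tau→4  [deg 1]
  3: a→5  [deg 1]
  4: a→3  b→6  tau→4  tau→7  [deg 4]
  5: b→0  tau→4  [deg 2]
  6: a→2  a→3  a→5  tau→3  [deg 4]
  7: b→2  tau→0  tau→3  tau→6  tau→7  [deg 5]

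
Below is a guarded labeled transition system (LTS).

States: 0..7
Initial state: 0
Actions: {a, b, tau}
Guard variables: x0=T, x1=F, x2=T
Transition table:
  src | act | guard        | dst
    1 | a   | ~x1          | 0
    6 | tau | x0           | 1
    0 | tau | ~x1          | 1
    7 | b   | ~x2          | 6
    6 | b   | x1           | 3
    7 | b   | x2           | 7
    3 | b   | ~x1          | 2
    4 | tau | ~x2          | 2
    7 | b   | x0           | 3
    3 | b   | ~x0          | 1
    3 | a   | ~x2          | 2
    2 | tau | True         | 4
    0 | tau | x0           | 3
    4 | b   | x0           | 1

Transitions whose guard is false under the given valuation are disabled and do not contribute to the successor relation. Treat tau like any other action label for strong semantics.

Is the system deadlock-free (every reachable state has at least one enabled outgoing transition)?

R = {0,1,2,3,4}
  0: tau→1  tau→3  [deg 2]
  1: a→0  [deg 1]
  2: tau→4  [deg 1]
  3: b→2  [deg 1]
  4: b→1  [deg 1]

Answer: DEADLOCK-FREE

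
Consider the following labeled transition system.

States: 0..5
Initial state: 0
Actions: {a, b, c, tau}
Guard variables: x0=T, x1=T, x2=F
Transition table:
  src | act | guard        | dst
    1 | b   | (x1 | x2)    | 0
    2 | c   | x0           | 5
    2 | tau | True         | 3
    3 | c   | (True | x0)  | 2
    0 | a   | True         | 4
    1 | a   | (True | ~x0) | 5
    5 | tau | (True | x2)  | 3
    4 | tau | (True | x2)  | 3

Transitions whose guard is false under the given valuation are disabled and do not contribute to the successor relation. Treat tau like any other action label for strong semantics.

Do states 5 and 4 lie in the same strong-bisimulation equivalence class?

Answer: BISIMILAR

Working:
Refine partition for ~:
  π0 = {{0,1,2,3,4,5}}
  π1 = {{0},{1},{2},{3},{4,5}}
Fixed point at round 2; 5 class(es).
class of 5: {4,5}; class of 4: {4,5}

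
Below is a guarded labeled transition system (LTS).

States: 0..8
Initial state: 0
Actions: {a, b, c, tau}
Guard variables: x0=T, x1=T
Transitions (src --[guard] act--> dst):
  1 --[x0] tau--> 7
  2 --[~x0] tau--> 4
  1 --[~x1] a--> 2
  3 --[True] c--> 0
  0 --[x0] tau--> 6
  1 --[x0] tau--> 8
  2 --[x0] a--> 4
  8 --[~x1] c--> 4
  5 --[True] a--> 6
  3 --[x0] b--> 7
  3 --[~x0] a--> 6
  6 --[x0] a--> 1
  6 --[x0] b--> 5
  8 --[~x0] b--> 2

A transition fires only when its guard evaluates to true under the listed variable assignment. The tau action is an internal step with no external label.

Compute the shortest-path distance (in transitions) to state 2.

Answer: UNREACHABLE

Trace:
BFS to 2:
  depth 0: {0}
  depth 1: {6}
  depth 2: {1,5}
  depth 3: {7,8}
2 never appears.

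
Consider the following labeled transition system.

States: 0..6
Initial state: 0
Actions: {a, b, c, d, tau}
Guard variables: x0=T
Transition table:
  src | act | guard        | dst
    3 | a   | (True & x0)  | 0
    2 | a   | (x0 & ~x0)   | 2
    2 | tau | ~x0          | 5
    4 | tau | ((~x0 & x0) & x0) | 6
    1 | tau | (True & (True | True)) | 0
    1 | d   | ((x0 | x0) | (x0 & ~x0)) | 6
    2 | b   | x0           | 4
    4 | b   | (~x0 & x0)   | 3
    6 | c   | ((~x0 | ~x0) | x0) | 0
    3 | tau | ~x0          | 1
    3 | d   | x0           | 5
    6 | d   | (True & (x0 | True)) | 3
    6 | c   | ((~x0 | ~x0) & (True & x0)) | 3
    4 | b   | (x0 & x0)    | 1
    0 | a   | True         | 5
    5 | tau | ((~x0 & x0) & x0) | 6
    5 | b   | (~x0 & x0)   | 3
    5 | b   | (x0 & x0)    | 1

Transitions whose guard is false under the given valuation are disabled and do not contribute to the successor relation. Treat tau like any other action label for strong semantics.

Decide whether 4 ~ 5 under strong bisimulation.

Answer: BISIMILAR

Analysis:
Bisimulation quotient by refinement:
  π0 = {{0,1,2,3,4,5,6}}
  π1 = {{0},{1},{2,4,5},{3},{6}}
  π2 = {{0},{1},{2},{3},{4,5},{6}}
stable after 3 split(s): 6 block(s)
4∈{4,5}, 5∈{4,5}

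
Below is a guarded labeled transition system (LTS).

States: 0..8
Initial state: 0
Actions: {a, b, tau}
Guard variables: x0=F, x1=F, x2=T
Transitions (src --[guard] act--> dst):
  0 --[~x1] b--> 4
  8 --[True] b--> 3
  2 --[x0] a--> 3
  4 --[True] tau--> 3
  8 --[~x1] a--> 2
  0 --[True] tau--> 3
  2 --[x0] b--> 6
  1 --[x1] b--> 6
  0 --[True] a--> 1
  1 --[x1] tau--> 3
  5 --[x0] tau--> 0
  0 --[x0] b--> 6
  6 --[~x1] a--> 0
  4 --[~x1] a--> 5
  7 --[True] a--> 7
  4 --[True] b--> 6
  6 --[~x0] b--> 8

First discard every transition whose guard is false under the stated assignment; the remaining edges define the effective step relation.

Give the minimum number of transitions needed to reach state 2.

Answer: 4

Working:
Layered search for 2:
  depth 0: {0}
  depth 1: {1,3,4}
  depth 2: {5,6}
  depth 3: {8}
  depth 4: {2}
first hit 2 at d=4 via b·b·b·a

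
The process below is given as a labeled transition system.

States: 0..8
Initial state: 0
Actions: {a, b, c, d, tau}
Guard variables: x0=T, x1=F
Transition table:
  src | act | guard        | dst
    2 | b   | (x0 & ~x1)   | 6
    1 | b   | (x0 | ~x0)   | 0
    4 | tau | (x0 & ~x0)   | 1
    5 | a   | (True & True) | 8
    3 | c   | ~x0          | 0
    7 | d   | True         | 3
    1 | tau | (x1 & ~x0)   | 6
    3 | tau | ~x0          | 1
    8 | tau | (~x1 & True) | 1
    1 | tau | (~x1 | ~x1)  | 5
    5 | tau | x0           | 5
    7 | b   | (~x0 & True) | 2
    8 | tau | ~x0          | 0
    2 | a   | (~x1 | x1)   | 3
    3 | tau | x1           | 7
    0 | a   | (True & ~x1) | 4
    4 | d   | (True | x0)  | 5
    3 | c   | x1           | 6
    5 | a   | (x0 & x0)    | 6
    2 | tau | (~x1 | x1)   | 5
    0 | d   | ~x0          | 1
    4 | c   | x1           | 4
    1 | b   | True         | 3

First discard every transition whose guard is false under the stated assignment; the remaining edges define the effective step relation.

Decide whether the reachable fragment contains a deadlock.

Answer: DEADLOCK at state 3

Analysis:
Reach set: {0,1,3,4,5,6,8}
  0: a→4  [1 exit(s)]
  1: b→0  b→3  tau→5  [3 exit(s)]
  3: ∅  [deadlock]
  4: d→5  [1 exit(s)]
  5: a→6  a→8  tau→5  [3 exit(s)]
  6: ∅  [deadlock]
  8: tau→1  [1 exit(s)]
trace reaching 3: a·d·a·tau·b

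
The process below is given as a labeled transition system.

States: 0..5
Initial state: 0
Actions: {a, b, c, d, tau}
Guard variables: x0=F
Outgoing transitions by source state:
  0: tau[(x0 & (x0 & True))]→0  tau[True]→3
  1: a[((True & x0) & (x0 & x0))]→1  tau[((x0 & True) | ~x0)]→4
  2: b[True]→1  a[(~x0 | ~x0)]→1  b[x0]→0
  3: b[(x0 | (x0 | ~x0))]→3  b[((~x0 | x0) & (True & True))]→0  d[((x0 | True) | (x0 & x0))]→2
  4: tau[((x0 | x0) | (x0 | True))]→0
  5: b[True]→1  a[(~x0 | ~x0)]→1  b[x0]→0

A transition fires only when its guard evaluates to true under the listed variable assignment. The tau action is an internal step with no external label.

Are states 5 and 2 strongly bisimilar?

Compute ~ classes (split until stable):
  round 0: {{0,1,2,3,4,5}}
  round 1: {{0,1,4},{2,5},{3}}
  round 2: {{0},{1,4},{2,5},{3}}
  round 3: {{0},{1},{2,5},{3},{4}}
5 equivalence class(es) (converged in 4)
[5]={2,5}  [2]={2,5}

Answer: BISIMILAR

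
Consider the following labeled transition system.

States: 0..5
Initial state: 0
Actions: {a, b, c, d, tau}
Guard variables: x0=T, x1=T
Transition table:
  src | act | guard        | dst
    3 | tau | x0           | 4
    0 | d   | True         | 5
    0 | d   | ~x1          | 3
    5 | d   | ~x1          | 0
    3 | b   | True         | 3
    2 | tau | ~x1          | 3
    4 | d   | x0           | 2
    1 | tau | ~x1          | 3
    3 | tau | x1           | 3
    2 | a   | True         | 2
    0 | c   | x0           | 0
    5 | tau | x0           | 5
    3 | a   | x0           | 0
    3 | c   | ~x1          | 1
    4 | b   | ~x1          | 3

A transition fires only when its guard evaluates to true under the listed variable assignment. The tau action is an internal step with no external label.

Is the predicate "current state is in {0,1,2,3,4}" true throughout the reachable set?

Answer: INVARIANT VIOLATED at state 5

Trace:
Safe = {0,1,2,3,4}
Reach set: {0,5}
  0: safe
  5: VIOLATES
reach 5 via d — violates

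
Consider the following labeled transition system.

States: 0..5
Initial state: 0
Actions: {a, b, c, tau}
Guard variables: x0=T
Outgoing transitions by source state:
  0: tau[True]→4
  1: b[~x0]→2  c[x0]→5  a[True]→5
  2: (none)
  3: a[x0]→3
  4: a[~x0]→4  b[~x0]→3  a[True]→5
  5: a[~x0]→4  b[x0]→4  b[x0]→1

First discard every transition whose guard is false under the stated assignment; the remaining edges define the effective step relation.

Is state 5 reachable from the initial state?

7 transition(s) survive guard evaluation.
L0 = {0}
L1 = {4}  total {0,4}
L2 = {5}  total {0,4,5}
L3 = {1}  total {0,1,4,5}
Reachable = {0,1,4,5}
trace reaching 5: tau·a

Answer: REACHABLE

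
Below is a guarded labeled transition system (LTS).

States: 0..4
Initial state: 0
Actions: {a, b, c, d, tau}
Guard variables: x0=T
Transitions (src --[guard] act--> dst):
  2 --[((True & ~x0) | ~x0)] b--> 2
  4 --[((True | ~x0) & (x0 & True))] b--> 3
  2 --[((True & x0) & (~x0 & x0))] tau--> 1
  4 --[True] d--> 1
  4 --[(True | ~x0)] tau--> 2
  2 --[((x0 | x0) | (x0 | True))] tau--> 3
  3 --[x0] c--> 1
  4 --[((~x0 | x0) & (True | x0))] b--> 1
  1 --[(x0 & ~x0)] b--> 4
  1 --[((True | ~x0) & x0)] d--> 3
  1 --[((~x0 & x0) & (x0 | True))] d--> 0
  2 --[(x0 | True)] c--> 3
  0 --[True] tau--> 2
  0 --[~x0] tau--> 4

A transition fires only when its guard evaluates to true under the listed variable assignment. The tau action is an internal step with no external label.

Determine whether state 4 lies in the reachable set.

Answer: UNREACHABLE

Working:
Guard filter leaves 9 enabled edge(s).
L0 = {0}
L1 = {2}  cumulative {0,2}
L2 = {3}  cumulative {0,2,3}
L3 = {1}  cumulative {0,1,2,3}
R = {0,1,2,3}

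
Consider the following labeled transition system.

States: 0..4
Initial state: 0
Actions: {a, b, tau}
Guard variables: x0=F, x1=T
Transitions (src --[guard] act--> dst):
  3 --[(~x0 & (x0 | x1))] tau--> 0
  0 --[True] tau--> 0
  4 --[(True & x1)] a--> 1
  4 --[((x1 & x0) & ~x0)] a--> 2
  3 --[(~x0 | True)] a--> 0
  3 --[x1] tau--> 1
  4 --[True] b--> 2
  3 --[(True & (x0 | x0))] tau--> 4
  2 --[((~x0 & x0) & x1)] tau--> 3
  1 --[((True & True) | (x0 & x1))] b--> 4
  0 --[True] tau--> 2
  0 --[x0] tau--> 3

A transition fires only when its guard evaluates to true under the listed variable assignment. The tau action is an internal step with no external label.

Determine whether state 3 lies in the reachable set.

After dropping false guards: 8 live edges.
depth 0: {0}
depth 1: {2}  now seen {0,2}
R = {0,2}

Answer: UNREACHABLE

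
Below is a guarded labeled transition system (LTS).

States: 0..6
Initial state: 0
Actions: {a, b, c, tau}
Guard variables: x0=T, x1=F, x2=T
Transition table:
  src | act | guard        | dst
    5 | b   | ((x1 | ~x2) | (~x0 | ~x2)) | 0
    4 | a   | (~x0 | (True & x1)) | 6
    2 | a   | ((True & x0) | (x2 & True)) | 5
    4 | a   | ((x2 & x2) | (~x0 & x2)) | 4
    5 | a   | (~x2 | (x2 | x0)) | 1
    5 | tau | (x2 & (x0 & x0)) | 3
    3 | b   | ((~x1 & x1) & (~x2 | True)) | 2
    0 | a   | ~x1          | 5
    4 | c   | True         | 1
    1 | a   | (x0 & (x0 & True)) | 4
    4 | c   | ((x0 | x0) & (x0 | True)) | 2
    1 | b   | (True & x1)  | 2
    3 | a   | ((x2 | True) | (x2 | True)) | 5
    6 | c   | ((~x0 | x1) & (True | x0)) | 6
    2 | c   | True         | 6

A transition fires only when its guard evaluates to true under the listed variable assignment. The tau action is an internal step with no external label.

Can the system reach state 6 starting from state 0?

Answer: REACHABLE

Working:
Guard filter leaves 10 enabled edge(s).
L0 = {0}
L1 = {5}  cumulative {0,5}
L2 = {1,3}  cumulative {0,1,3,5}
L3 = {4}  cumulative {0,1,3,4,5}
L4 = {2}  cumulative {0,1,2,3,4,5}
L5 = {6}  cumulative {0,1,2,3,4,5,6}
Reachable = {0,1,2,3,4,5,6}
Path to 6: a·a·a·c·c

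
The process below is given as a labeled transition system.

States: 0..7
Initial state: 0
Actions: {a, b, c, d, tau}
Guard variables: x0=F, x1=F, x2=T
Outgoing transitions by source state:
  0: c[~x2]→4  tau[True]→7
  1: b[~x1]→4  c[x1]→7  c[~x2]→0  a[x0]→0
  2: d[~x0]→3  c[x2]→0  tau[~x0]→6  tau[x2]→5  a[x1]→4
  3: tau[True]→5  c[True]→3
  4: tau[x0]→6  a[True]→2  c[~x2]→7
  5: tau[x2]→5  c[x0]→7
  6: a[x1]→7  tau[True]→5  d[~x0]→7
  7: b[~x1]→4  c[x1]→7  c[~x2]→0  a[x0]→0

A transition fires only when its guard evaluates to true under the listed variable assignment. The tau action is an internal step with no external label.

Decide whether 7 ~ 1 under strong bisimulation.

Bisimulation quotient by refinement:
  π0 = {{0,1,2,3,4,5,6,7}}
  π1 = {{0,5},{1,7},{2},{3},{4},{6}}
  π2 = {{0},{1,7},{2},{3},{4},{5},{6}}
7 equivalence class(es) (converged in 3)
7∈{1,7}, 1∈{1,7}

Answer: BISIMILAR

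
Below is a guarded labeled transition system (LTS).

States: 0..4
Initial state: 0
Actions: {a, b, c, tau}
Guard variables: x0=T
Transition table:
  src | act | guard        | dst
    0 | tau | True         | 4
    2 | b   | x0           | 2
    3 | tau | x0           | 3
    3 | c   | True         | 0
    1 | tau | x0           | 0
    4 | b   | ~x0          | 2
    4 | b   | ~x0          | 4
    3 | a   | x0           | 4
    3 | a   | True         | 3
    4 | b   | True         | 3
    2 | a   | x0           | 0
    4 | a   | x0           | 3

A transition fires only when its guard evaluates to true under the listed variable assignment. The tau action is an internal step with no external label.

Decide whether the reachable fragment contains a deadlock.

R = {0,3,4}
  0: tau→4  [deg 1]
  3: a→3  a→4  c→0  tau→3  [deg 4]
  4: a→3  b→3  [deg 2]

Answer: DEADLOCK-FREE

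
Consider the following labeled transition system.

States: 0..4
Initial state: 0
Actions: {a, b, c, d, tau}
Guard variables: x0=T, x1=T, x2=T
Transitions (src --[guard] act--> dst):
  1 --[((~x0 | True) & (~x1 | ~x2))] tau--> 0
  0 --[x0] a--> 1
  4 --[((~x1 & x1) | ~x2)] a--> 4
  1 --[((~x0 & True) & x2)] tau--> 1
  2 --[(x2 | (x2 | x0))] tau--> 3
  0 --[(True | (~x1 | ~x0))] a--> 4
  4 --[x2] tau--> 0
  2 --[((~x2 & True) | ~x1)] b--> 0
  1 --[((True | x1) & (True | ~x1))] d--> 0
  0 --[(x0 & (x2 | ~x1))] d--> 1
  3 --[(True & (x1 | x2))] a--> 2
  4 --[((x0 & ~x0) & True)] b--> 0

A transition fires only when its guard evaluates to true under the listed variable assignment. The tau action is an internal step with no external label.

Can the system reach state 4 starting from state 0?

Answer: REACHABLE

Working:
7 transition(s) survive guard evaluation.
Layer 0: {0}
Layer 1: {1,4}  total {0,1,4}
Reachable = {0,1,4}
Path to 4: a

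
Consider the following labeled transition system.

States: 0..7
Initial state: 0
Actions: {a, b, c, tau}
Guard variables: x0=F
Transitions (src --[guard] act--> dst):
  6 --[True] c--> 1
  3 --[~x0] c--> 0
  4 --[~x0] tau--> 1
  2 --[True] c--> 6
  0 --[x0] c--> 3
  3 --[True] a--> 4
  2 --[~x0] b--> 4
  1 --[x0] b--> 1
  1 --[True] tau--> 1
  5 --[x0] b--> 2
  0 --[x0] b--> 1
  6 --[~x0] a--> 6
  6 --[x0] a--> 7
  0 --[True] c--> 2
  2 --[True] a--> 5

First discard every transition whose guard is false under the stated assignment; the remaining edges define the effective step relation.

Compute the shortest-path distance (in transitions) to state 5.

Answer: 2

Analysis:
BFS to 5:
  depth 0: {0}
  depth 1: {2}
  depth 2: {4,5,6}
5 enters at depth 2; path c·a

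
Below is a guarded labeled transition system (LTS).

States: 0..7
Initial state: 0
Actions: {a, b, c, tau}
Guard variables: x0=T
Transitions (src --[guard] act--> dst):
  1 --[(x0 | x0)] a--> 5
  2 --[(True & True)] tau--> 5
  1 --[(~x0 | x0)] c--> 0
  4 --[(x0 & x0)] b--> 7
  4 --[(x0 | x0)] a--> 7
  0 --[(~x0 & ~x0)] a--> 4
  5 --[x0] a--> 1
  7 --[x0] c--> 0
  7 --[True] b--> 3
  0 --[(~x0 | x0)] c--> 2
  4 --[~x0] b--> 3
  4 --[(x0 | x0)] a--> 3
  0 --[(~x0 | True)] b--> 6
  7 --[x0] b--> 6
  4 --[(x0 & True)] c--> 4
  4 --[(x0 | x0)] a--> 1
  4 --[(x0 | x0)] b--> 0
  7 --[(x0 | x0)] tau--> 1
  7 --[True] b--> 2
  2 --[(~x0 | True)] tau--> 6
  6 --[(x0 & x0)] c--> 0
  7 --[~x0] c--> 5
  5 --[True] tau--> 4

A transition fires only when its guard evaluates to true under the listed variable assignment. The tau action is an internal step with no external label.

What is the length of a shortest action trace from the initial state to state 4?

Answer: 3

Analysis:
Layered search for 4:
  depth 0: {0}
  depth 1: {2,6}
  depth 2: {5}
  depth 3: {1,4}
4 enters at depth 3; path c·tau·tau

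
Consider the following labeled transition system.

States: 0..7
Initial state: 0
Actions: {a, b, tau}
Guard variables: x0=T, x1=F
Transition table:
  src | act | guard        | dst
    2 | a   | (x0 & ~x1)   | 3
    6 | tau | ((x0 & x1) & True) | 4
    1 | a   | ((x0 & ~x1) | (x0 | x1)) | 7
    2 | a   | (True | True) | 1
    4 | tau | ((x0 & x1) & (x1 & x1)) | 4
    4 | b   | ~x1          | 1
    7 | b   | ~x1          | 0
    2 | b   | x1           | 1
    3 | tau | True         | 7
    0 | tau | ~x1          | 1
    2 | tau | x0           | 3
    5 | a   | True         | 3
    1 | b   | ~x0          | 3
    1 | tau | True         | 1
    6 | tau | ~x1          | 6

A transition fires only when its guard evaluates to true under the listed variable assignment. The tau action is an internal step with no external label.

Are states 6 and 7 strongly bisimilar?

Answer: NOT BISIMILAR

Working:
Compute ~ classes (split until stable):
  round 0: {{0,1,2,3,4,5,6,7}}
  round 1: {{0,3,6},{1,2},{4,7},{5}}
  round 2: {{0},{1},{2},{3},{4},{5},{6},{7}}
Fixed point at round 3; 8 class(es).
class of 6: {6}; class of 7: {7}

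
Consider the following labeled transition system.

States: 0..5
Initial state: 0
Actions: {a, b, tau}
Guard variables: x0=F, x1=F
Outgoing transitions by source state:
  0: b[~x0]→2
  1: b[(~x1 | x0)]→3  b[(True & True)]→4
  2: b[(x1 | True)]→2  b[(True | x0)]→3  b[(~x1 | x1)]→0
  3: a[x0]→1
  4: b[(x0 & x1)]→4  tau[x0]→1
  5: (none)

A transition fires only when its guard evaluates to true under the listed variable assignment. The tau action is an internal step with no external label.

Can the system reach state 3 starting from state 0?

Answer: REACHABLE

Trace:
After dropping false guards: 6 live edges.
depth 0: {0}
depth 1: {2}  cumulative {0,2}
depth 2: {3}  cumulative {0,2,3}
R = {0,2,3}
trace reaching 3: b·b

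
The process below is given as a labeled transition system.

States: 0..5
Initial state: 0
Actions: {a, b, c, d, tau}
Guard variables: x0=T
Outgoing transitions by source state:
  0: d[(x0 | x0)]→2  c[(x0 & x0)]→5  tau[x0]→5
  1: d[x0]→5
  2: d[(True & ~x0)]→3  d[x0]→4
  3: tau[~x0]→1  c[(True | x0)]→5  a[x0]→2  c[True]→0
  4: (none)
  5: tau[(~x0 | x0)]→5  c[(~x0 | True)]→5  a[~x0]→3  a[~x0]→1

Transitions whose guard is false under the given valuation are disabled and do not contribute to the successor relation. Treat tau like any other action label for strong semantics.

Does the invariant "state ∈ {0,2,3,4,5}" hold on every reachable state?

Answer: INVARIANT HOLDS

Working:
Allowed set {0,2,3,4,5}
Reachable = {0,2,4,5}
  0: ✓
  2: ✓
  4: ✓
  5: ✓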